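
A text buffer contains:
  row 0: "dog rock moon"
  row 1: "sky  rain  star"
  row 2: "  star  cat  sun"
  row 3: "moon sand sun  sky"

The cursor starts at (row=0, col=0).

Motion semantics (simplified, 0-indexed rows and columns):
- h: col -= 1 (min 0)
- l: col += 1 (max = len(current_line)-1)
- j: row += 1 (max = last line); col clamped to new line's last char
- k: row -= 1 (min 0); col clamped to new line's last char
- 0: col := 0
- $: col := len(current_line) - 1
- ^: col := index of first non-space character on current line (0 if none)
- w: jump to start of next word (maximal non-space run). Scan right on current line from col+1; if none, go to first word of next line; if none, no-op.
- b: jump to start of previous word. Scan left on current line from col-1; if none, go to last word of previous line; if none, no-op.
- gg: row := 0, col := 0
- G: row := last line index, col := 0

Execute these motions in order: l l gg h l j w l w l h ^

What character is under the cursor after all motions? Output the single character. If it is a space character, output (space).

After 1 (l): row=0 col=1 char='o'
After 2 (l): row=0 col=2 char='g'
After 3 (gg): row=0 col=0 char='d'
After 4 (h): row=0 col=0 char='d'
After 5 (l): row=0 col=1 char='o'
After 6 (j): row=1 col=1 char='k'
After 7 (w): row=1 col=5 char='r'
After 8 (l): row=1 col=6 char='a'
After 9 (w): row=1 col=11 char='s'
After 10 (l): row=1 col=12 char='t'
After 11 (h): row=1 col=11 char='s'
After 12 (^): row=1 col=0 char='s'

Answer: s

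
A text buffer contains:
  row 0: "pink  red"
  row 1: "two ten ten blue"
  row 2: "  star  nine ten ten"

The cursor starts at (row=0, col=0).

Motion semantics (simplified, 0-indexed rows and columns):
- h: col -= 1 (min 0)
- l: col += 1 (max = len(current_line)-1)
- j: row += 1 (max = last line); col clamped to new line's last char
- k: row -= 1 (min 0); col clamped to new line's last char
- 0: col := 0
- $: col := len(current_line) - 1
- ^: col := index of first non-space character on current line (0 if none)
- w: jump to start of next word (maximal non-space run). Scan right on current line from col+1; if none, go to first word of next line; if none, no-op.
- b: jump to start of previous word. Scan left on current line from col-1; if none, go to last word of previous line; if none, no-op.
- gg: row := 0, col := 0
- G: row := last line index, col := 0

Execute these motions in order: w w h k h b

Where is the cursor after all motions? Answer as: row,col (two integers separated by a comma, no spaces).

Answer: 0,0

Derivation:
After 1 (w): row=0 col=6 char='r'
After 2 (w): row=1 col=0 char='t'
After 3 (h): row=1 col=0 char='t'
After 4 (k): row=0 col=0 char='p'
After 5 (h): row=0 col=0 char='p'
After 6 (b): row=0 col=0 char='p'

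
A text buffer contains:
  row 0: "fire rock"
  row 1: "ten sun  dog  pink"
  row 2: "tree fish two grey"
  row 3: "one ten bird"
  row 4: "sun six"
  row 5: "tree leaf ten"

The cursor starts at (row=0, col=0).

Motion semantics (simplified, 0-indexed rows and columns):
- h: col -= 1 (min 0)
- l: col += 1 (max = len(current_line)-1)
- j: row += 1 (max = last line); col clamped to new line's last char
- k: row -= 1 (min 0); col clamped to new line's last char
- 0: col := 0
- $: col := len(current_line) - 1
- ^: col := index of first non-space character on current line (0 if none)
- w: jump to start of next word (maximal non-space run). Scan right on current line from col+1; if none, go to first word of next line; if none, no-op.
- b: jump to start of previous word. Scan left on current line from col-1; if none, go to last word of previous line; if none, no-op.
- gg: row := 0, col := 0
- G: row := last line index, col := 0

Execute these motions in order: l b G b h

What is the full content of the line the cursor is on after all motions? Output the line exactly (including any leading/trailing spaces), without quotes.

Answer: sun six

Derivation:
After 1 (l): row=0 col=1 char='i'
After 2 (b): row=0 col=0 char='f'
After 3 (G): row=5 col=0 char='t'
After 4 (b): row=4 col=4 char='s'
After 5 (h): row=4 col=3 char='_'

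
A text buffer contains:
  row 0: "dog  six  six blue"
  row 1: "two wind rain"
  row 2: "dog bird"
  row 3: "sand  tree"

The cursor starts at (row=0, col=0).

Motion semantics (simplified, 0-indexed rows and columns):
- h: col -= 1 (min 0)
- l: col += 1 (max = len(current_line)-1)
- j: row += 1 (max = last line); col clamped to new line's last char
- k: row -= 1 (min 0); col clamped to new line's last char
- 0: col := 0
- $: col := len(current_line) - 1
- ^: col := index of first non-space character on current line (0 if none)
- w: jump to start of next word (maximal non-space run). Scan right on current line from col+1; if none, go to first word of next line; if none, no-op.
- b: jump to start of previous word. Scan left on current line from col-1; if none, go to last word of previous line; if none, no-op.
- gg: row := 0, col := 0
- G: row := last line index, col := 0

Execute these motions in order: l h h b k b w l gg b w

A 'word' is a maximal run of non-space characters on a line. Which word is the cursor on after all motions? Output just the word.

After 1 (l): row=0 col=1 char='o'
After 2 (h): row=0 col=0 char='d'
After 3 (h): row=0 col=0 char='d'
After 4 (b): row=0 col=0 char='d'
After 5 (k): row=0 col=0 char='d'
After 6 (b): row=0 col=0 char='d'
After 7 (w): row=0 col=5 char='s'
After 8 (l): row=0 col=6 char='i'
After 9 (gg): row=0 col=0 char='d'
After 10 (b): row=0 col=0 char='d'
After 11 (w): row=0 col=5 char='s'

Answer: six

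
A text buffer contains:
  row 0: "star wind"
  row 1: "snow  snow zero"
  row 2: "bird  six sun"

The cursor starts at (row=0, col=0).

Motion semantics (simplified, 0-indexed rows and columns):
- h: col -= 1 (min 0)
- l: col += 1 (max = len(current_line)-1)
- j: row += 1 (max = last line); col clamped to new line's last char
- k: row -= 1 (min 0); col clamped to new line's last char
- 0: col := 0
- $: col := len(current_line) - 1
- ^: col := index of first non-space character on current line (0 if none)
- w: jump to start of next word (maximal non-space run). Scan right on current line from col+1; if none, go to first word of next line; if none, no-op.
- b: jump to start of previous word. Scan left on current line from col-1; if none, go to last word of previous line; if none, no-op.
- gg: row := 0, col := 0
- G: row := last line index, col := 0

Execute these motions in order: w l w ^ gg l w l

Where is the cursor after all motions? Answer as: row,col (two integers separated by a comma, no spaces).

Answer: 0,6

Derivation:
After 1 (w): row=0 col=5 char='w'
After 2 (l): row=0 col=6 char='i'
After 3 (w): row=1 col=0 char='s'
After 4 (^): row=1 col=0 char='s'
After 5 (gg): row=0 col=0 char='s'
After 6 (l): row=0 col=1 char='t'
After 7 (w): row=0 col=5 char='w'
After 8 (l): row=0 col=6 char='i'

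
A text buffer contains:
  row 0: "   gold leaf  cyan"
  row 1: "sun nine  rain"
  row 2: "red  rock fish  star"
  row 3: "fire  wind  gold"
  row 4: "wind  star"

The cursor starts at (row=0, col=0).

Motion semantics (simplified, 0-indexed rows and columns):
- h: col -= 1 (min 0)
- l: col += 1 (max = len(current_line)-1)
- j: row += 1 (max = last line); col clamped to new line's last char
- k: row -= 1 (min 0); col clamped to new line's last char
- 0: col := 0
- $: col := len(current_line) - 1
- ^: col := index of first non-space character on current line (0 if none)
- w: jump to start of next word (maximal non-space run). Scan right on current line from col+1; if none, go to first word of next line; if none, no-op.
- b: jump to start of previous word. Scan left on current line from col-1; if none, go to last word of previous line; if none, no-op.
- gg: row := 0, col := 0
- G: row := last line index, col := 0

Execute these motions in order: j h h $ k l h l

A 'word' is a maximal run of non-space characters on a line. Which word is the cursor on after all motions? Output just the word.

After 1 (j): row=1 col=0 char='s'
After 2 (h): row=1 col=0 char='s'
After 3 (h): row=1 col=0 char='s'
After 4 ($): row=1 col=13 char='n'
After 5 (k): row=0 col=13 char='_'
After 6 (l): row=0 col=14 char='c'
After 7 (h): row=0 col=13 char='_'
After 8 (l): row=0 col=14 char='c'

Answer: cyan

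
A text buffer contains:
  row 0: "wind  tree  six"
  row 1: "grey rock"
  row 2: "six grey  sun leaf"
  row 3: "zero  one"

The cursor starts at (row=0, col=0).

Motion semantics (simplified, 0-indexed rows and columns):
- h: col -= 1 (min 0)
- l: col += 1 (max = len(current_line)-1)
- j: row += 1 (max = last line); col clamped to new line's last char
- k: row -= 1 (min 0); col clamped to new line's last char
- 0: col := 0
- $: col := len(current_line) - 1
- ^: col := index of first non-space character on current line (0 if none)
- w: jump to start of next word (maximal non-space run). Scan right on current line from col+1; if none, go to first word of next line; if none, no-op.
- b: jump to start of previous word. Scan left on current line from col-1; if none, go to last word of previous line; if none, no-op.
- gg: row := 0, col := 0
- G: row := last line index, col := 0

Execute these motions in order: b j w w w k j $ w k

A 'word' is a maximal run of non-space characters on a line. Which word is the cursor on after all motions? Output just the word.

After 1 (b): row=0 col=0 char='w'
After 2 (j): row=1 col=0 char='g'
After 3 (w): row=1 col=5 char='r'
After 4 (w): row=2 col=0 char='s'
After 5 (w): row=2 col=4 char='g'
After 6 (k): row=1 col=4 char='_'
After 7 (j): row=2 col=4 char='g'
After 8 ($): row=2 col=17 char='f'
After 9 (w): row=3 col=0 char='z'
After 10 (k): row=2 col=0 char='s'

Answer: six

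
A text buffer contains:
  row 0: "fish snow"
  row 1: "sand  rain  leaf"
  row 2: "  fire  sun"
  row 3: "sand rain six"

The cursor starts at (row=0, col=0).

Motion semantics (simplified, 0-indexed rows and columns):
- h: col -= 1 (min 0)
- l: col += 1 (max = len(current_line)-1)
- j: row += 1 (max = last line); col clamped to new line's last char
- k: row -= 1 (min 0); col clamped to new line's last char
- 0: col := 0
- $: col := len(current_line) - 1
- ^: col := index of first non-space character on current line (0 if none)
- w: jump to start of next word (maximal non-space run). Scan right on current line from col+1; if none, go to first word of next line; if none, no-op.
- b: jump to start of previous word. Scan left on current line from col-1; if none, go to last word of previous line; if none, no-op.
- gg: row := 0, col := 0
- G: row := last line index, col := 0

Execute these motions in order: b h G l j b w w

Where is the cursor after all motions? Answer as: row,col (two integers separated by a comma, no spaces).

After 1 (b): row=0 col=0 char='f'
After 2 (h): row=0 col=0 char='f'
After 3 (G): row=3 col=0 char='s'
After 4 (l): row=3 col=1 char='a'
After 5 (j): row=3 col=1 char='a'
After 6 (b): row=3 col=0 char='s'
After 7 (w): row=3 col=5 char='r'
After 8 (w): row=3 col=10 char='s'

Answer: 3,10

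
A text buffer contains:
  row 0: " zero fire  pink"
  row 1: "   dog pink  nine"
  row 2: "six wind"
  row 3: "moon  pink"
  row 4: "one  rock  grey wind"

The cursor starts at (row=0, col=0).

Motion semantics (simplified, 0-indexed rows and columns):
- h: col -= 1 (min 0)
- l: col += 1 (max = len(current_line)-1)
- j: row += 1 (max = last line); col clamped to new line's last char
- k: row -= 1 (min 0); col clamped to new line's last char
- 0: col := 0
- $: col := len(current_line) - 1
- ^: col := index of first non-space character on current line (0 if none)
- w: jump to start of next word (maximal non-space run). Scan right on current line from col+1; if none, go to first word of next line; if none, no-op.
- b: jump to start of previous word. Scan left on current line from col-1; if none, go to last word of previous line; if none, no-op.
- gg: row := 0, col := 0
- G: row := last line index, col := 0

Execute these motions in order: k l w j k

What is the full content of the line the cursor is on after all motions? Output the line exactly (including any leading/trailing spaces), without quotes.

Answer:  zero fire  pink

Derivation:
After 1 (k): row=0 col=0 char='_'
After 2 (l): row=0 col=1 char='z'
After 3 (w): row=0 col=6 char='f'
After 4 (j): row=1 col=6 char='_'
After 5 (k): row=0 col=6 char='f'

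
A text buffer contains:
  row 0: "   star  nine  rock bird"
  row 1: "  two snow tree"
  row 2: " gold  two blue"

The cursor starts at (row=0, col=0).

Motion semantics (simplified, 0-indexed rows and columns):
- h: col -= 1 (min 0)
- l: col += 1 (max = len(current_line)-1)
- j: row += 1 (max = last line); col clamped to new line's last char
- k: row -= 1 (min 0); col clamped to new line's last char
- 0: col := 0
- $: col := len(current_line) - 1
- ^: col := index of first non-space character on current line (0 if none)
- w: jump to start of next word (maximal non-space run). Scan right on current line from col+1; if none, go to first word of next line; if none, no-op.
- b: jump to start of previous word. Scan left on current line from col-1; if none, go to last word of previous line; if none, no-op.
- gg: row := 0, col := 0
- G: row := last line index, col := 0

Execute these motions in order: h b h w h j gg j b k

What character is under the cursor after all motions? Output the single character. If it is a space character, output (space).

Answer: b

Derivation:
After 1 (h): row=0 col=0 char='_'
After 2 (b): row=0 col=0 char='_'
After 3 (h): row=0 col=0 char='_'
After 4 (w): row=0 col=3 char='s'
After 5 (h): row=0 col=2 char='_'
After 6 (j): row=1 col=2 char='t'
After 7 (gg): row=0 col=0 char='_'
After 8 (j): row=1 col=0 char='_'
After 9 (b): row=0 col=20 char='b'
After 10 (k): row=0 col=20 char='b'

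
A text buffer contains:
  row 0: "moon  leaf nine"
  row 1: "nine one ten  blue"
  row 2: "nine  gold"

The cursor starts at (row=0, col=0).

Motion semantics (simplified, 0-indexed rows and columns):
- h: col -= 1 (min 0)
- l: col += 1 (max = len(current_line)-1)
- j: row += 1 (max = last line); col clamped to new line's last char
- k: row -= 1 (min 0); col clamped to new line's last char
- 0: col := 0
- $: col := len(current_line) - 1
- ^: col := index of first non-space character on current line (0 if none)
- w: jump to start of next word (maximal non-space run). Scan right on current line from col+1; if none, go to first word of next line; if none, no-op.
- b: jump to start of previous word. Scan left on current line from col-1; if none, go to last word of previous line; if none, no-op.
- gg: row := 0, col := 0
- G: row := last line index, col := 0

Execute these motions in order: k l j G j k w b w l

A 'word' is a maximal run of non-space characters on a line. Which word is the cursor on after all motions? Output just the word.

Answer: one

Derivation:
After 1 (k): row=0 col=0 char='m'
After 2 (l): row=0 col=1 char='o'
After 3 (j): row=1 col=1 char='i'
After 4 (G): row=2 col=0 char='n'
After 5 (j): row=2 col=0 char='n'
After 6 (k): row=1 col=0 char='n'
After 7 (w): row=1 col=5 char='o'
After 8 (b): row=1 col=0 char='n'
After 9 (w): row=1 col=5 char='o'
After 10 (l): row=1 col=6 char='n'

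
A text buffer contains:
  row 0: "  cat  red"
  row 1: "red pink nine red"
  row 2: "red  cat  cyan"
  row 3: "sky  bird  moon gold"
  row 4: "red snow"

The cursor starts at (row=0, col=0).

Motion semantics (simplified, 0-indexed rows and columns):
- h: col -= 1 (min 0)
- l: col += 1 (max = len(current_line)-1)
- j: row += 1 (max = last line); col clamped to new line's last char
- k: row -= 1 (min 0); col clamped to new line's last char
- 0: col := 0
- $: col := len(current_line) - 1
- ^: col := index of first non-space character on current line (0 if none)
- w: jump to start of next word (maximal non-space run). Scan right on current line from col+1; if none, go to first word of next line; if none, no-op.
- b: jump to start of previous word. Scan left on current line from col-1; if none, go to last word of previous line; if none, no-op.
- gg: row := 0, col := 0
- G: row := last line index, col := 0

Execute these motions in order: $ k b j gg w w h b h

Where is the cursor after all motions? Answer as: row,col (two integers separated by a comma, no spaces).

Answer: 0,1

Derivation:
After 1 ($): row=0 col=9 char='d'
After 2 (k): row=0 col=9 char='d'
After 3 (b): row=0 col=7 char='r'
After 4 (j): row=1 col=7 char='k'
After 5 (gg): row=0 col=0 char='_'
After 6 (w): row=0 col=2 char='c'
After 7 (w): row=0 col=7 char='r'
After 8 (h): row=0 col=6 char='_'
After 9 (b): row=0 col=2 char='c'
After 10 (h): row=0 col=1 char='_'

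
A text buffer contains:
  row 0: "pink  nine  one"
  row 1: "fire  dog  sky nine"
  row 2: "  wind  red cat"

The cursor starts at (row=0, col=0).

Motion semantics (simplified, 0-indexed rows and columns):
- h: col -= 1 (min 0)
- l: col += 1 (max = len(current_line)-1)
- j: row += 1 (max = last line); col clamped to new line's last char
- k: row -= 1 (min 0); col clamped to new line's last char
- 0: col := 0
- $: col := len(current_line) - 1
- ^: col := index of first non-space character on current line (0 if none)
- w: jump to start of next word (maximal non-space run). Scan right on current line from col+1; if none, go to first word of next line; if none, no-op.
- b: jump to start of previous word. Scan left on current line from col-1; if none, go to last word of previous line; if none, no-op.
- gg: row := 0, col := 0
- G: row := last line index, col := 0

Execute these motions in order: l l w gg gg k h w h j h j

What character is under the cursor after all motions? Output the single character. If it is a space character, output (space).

Answer: n

Derivation:
After 1 (l): row=0 col=1 char='i'
After 2 (l): row=0 col=2 char='n'
After 3 (w): row=0 col=6 char='n'
After 4 (gg): row=0 col=0 char='p'
After 5 (gg): row=0 col=0 char='p'
After 6 (k): row=0 col=0 char='p'
After 7 (h): row=0 col=0 char='p'
After 8 (w): row=0 col=6 char='n'
After 9 (h): row=0 col=5 char='_'
After 10 (j): row=1 col=5 char='_'
After 11 (h): row=1 col=4 char='_'
After 12 (j): row=2 col=4 char='n'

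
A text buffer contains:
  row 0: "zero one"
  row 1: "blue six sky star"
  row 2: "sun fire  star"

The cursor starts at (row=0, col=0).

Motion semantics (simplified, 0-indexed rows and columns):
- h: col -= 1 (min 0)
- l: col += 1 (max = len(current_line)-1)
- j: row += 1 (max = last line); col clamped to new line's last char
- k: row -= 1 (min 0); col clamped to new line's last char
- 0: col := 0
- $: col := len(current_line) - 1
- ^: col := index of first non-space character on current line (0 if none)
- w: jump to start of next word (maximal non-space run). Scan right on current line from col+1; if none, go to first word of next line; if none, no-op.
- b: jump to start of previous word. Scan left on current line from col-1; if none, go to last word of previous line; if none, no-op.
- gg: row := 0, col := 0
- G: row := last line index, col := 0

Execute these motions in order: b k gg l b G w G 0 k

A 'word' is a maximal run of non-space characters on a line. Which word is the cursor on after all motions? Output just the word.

After 1 (b): row=0 col=0 char='z'
After 2 (k): row=0 col=0 char='z'
After 3 (gg): row=0 col=0 char='z'
After 4 (l): row=0 col=1 char='e'
After 5 (b): row=0 col=0 char='z'
After 6 (G): row=2 col=0 char='s'
After 7 (w): row=2 col=4 char='f'
After 8 (G): row=2 col=0 char='s'
After 9 (0): row=2 col=0 char='s'
After 10 (k): row=1 col=0 char='b'

Answer: blue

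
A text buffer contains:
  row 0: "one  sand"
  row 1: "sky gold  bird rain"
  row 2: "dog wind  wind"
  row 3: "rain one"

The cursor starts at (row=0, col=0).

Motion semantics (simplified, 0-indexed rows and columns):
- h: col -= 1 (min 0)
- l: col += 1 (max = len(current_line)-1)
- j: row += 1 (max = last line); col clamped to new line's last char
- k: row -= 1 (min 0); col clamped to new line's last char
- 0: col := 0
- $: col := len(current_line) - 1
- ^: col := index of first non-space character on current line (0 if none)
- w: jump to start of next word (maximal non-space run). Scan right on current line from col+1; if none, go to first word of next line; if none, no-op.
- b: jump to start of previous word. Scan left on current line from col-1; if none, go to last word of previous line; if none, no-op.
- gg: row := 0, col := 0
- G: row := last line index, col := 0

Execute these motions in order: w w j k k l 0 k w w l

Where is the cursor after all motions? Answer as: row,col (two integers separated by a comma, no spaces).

After 1 (w): row=0 col=5 char='s'
After 2 (w): row=1 col=0 char='s'
After 3 (j): row=2 col=0 char='d'
After 4 (k): row=1 col=0 char='s'
After 5 (k): row=0 col=0 char='o'
After 6 (l): row=0 col=1 char='n'
After 7 (0): row=0 col=0 char='o'
After 8 (k): row=0 col=0 char='o'
After 9 (w): row=0 col=5 char='s'
After 10 (w): row=1 col=0 char='s'
After 11 (l): row=1 col=1 char='k'

Answer: 1,1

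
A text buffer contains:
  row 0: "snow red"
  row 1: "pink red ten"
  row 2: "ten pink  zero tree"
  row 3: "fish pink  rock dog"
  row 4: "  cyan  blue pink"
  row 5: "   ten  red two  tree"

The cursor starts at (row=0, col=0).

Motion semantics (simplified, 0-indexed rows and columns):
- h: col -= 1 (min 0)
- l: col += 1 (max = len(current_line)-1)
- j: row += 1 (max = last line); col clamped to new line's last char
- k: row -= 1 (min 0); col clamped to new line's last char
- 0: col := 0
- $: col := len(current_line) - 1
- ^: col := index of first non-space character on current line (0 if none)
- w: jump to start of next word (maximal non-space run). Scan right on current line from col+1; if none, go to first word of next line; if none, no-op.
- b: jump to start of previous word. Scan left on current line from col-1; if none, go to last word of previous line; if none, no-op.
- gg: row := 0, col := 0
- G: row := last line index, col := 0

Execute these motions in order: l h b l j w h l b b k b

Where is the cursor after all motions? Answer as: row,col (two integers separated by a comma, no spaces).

After 1 (l): row=0 col=1 char='n'
After 2 (h): row=0 col=0 char='s'
After 3 (b): row=0 col=0 char='s'
After 4 (l): row=0 col=1 char='n'
After 5 (j): row=1 col=1 char='i'
After 6 (w): row=1 col=5 char='r'
After 7 (h): row=1 col=4 char='_'
After 8 (l): row=1 col=5 char='r'
After 9 (b): row=1 col=0 char='p'
After 10 (b): row=0 col=5 char='r'
After 11 (k): row=0 col=5 char='r'
After 12 (b): row=0 col=0 char='s'

Answer: 0,0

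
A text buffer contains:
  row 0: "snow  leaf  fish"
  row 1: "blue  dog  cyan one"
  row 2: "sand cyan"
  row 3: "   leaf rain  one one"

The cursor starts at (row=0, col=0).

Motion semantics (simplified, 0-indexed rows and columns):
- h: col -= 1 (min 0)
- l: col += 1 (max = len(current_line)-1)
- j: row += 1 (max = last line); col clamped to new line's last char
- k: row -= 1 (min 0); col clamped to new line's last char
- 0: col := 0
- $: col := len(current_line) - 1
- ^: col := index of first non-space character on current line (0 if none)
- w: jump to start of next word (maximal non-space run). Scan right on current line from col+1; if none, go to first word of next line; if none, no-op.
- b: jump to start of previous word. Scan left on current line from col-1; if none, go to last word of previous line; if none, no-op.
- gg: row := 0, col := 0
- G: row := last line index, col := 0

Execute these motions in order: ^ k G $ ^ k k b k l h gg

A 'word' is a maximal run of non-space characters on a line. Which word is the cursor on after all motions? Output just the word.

After 1 (^): row=0 col=0 char='s'
After 2 (k): row=0 col=0 char='s'
After 3 (G): row=3 col=0 char='_'
After 4 ($): row=3 col=20 char='e'
After 5 (^): row=3 col=3 char='l'
After 6 (k): row=2 col=3 char='d'
After 7 (k): row=1 col=3 char='e'
After 8 (b): row=1 col=0 char='b'
After 9 (k): row=0 col=0 char='s'
After 10 (l): row=0 col=1 char='n'
After 11 (h): row=0 col=0 char='s'
After 12 (gg): row=0 col=0 char='s'

Answer: snow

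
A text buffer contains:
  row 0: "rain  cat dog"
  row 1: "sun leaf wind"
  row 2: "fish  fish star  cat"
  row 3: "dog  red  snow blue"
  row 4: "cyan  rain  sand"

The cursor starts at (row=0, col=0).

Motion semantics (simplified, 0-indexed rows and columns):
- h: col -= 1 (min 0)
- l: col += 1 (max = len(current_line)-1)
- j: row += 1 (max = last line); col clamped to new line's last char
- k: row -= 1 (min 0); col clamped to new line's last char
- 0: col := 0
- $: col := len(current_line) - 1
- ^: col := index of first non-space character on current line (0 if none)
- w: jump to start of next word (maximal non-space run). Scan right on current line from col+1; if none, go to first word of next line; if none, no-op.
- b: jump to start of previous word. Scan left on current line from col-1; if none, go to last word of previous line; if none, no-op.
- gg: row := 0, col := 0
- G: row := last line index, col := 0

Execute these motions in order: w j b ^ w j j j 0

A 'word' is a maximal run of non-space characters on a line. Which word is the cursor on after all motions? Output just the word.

Answer: cyan

Derivation:
After 1 (w): row=0 col=6 char='c'
After 2 (j): row=1 col=6 char='a'
After 3 (b): row=1 col=4 char='l'
After 4 (^): row=1 col=0 char='s'
After 5 (w): row=1 col=4 char='l'
After 6 (j): row=2 col=4 char='_'
After 7 (j): row=3 col=4 char='_'
After 8 (j): row=4 col=4 char='_'
After 9 (0): row=4 col=0 char='c'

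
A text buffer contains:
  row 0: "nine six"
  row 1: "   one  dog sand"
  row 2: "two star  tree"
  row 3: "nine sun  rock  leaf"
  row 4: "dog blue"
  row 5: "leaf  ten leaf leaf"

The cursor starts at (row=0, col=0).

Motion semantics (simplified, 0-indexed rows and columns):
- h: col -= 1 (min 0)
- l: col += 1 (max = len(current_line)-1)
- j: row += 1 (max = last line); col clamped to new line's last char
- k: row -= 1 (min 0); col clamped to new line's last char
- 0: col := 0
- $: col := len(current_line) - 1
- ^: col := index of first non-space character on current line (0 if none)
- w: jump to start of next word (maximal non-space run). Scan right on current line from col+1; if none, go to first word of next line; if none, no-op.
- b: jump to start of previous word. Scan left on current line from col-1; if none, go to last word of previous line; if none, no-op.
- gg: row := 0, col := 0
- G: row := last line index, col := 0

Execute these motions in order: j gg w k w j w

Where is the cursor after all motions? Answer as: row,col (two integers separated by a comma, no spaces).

Answer: 2,4

Derivation:
After 1 (j): row=1 col=0 char='_'
After 2 (gg): row=0 col=0 char='n'
After 3 (w): row=0 col=5 char='s'
After 4 (k): row=0 col=5 char='s'
After 5 (w): row=1 col=3 char='o'
After 6 (j): row=2 col=3 char='_'
After 7 (w): row=2 col=4 char='s'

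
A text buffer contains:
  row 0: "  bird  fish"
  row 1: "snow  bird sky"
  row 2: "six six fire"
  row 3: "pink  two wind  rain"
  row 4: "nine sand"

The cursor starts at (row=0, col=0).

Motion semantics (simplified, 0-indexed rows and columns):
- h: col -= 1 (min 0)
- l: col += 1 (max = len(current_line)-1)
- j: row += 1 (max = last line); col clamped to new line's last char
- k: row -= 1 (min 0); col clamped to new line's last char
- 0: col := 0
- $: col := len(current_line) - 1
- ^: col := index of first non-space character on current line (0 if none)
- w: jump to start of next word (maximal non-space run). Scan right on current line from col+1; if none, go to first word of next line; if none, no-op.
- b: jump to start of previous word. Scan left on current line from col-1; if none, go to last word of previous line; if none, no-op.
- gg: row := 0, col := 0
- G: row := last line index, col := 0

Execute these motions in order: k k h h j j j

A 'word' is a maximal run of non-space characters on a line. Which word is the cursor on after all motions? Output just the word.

Answer: pink

Derivation:
After 1 (k): row=0 col=0 char='_'
After 2 (k): row=0 col=0 char='_'
After 3 (h): row=0 col=0 char='_'
After 4 (h): row=0 col=0 char='_'
After 5 (j): row=1 col=0 char='s'
After 6 (j): row=2 col=0 char='s'
After 7 (j): row=3 col=0 char='p'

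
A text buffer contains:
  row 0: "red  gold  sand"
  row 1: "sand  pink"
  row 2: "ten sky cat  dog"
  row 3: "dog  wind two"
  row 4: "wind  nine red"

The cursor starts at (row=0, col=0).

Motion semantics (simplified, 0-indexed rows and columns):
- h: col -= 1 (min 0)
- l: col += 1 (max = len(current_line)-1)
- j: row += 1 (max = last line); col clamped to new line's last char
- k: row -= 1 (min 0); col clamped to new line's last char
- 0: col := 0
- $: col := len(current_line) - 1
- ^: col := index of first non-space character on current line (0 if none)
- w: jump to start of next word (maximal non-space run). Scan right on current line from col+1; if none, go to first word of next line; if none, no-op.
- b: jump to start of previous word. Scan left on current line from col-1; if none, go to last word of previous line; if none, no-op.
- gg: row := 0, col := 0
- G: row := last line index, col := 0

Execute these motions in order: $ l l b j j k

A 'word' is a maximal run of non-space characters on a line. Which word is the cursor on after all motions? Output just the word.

After 1 ($): row=0 col=14 char='d'
After 2 (l): row=0 col=14 char='d'
After 3 (l): row=0 col=14 char='d'
After 4 (b): row=0 col=11 char='s'
After 5 (j): row=1 col=9 char='k'
After 6 (j): row=2 col=9 char='a'
After 7 (k): row=1 col=9 char='k'

Answer: pink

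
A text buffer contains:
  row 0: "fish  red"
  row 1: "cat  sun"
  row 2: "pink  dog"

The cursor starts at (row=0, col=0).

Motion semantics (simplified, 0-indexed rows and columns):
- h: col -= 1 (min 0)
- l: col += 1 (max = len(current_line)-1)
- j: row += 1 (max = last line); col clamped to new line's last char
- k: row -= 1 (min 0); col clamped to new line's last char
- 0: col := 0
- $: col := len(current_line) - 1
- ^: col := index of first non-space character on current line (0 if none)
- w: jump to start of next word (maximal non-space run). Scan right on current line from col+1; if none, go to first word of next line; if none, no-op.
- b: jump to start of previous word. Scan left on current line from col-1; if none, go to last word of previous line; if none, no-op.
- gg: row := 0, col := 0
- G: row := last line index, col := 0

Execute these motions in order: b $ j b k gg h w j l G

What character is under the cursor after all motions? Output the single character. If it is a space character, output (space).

Answer: p

Derivation:
After 1 (b): row=0 col=0 char='f'
After 2 ($): row=0 col=8 char='d'
After 3 (j): row=1 col=7 char='n'
After 4 (b): row=1 col=5 char='s'
After 5 (k): row=0 col=5 char='_'
After 6 (gg): row=0 col=0 char='f'
After 7 (h): row=0 col=0 char='f'
After 8 (w): row=0 col=6 char='r'
After 9 (j): row=1 col=6 char='u'
After 10 (l): row=1 col=7 char='n'
After 11 (G): row=2 col=0 char='p'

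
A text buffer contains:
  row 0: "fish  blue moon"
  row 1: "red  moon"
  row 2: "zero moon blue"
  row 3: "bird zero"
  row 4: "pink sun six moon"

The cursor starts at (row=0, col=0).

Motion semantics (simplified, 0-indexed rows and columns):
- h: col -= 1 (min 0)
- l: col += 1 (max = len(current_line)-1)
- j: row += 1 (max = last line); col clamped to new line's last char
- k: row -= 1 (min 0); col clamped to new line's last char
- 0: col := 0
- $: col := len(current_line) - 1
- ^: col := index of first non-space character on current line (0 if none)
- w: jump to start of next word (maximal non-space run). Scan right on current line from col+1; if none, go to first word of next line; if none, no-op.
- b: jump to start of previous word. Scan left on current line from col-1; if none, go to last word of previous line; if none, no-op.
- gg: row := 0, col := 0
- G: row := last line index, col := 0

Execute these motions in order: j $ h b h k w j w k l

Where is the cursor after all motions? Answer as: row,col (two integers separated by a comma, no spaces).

Answer: 1,1

Derivation:
After 1 (j): row=1 col=0 char='r'
After 2 ($): row=1 col=8 char='n'
After 3 (h): row=1 col=7 char='o'
After 4 (b): row=1 col=5 char='m'
After 5 (h): row=1 col=4 char='_'
After 6 (k): row=0 col=4 char='_'
After 7 (w): row=0 col=6 char='b'
After 8 (j): row=1 col=6 char='o'
After 9 (w): row=2 col=0 char='z'
After 10 (k): row=1 col=0 char='r'
After 11 (l): row=1 col=1 char='e'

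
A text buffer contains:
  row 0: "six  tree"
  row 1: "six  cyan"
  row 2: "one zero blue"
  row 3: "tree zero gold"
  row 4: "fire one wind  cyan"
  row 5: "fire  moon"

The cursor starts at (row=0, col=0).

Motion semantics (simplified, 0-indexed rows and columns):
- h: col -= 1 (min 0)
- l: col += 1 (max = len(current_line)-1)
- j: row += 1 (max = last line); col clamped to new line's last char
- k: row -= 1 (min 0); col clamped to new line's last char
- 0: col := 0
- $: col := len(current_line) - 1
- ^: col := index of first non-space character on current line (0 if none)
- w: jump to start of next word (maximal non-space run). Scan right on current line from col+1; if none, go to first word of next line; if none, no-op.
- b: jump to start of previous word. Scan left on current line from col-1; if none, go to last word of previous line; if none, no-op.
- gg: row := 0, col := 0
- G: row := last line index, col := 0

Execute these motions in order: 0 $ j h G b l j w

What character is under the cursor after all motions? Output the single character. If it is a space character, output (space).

After 1 (0): row=0 col=0 char='s'
After 2 ($): row=0 col=8 char='e'
After 3 (j): row=1 col=8 char='n'
After 4 (h): row=1 col=7 char='a'
After 5 (G): row=5 col=0 char='f'
After 6 (b): row=4 col=15 char='c'
After 7 (l): row=4 col=16 char='y'
After 8 (j): row=5 col=9 char='n'
After 9 (w): row=5 col=9 char='n'

Answer: n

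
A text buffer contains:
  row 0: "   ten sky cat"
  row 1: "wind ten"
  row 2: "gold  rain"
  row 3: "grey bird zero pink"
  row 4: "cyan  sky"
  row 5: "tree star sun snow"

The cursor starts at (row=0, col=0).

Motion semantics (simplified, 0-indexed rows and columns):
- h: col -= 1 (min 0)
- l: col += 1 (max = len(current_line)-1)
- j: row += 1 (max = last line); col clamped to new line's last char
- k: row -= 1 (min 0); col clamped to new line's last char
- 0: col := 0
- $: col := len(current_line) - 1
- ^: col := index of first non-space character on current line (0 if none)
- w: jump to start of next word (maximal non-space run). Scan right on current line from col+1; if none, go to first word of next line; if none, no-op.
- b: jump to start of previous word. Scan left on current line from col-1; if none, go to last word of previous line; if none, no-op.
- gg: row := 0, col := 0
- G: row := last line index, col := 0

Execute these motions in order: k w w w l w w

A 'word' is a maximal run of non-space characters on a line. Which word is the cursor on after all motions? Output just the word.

After 1 (k): row=0 col=0 char='_'
After 2 (w): row=0 col=3 char='t'
After 3 (w): row=0 col=7 char='s'
After 4 (w): row=0 col=11 char='c'
After 5 (l): row=0 col=12 char='a'
After 6 (w): row=1 col=0 char='w'
After 7 (w): row=1 col=5 char='t'

Answer: ten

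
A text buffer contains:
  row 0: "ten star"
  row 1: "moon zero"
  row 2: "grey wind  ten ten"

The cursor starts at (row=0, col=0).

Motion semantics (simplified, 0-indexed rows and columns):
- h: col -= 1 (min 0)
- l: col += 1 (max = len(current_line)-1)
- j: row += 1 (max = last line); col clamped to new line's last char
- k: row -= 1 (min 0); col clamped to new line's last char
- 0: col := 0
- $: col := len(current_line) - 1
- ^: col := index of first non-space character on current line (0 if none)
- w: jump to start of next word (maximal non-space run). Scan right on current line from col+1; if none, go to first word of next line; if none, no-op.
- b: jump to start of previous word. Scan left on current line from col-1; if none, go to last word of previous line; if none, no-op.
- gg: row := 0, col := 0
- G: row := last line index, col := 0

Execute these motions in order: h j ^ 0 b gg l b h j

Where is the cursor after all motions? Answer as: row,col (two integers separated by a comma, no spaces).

Answer: 1,0

Derivation:
After 1 (h): row=0 col=0 char='t'
After 2 (j): row=1 col=0 char='m'
After 3 (^): row=1 col=0 char='m'
After 4 (0): row=1 col=0 char='m'
After 5 (b): row=0 col=4 char='s'
After 6 (gg): row=0 col=0 char='t'
After 7 (l): row=0 col=1 char='e'
After 8 (b): row=0 col=0 char='t'
After 9 (h): row=0 col=0 char='t'
After 10 (j): row=1 col=0 char='m'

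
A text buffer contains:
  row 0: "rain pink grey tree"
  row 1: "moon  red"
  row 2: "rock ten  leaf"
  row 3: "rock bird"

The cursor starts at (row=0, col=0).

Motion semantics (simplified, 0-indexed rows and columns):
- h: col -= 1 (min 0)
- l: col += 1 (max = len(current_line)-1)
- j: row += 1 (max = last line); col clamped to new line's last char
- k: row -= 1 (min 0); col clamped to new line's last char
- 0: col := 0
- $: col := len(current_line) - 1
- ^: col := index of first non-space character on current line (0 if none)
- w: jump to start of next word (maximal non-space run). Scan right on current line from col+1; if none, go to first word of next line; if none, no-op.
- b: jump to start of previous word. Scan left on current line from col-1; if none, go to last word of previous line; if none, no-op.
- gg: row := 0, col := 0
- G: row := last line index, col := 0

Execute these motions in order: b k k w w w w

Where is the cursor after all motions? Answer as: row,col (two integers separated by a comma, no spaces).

After 1 (b): row=0 col=0 char='r'
After 2 (k): row=0 col=0 char='r'
After 3 (k): row=0 col=0 char='r'
After 4 (w): row=0 col=5 char='p'
After 5 (w): row=0 col=10 char='g'
After 6 (w): row=0 col=15 char='t'
After 7 (w): row=1 col=0 char='m'

Answer: 1,0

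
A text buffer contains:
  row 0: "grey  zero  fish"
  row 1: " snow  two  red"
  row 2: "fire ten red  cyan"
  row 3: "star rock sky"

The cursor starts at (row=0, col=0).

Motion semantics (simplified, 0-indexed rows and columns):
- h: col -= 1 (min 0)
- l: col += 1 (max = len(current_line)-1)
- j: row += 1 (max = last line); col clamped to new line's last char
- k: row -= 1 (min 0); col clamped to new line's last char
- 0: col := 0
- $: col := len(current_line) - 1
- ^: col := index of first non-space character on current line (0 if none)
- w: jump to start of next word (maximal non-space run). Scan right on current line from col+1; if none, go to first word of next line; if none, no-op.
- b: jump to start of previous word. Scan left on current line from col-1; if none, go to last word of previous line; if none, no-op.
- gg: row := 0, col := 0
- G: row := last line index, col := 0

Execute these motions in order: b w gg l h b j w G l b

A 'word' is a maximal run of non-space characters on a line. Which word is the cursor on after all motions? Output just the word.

Answer: star

Derivation:
After 1 (b): row=0 col=0 char='g'
After 2 (w): row=0 col=6 char='z'
After 3 (gg): row=0 col=0 char='g'
After 4 (l): row=0 col=1 char='r'
After 5 (h): row=0 col=0 char='g'
After 6 (b): row=0 col=0 char='g'
After 7 (j): row=1 col=0 char='_'
After 8 (w): row=1 col=1 char='s'
After 9 (G): row=3 col=0 char='s'
After 10 (l): row=3 col=1 char='t'
After 11 (b): row=3 col=0 char='s'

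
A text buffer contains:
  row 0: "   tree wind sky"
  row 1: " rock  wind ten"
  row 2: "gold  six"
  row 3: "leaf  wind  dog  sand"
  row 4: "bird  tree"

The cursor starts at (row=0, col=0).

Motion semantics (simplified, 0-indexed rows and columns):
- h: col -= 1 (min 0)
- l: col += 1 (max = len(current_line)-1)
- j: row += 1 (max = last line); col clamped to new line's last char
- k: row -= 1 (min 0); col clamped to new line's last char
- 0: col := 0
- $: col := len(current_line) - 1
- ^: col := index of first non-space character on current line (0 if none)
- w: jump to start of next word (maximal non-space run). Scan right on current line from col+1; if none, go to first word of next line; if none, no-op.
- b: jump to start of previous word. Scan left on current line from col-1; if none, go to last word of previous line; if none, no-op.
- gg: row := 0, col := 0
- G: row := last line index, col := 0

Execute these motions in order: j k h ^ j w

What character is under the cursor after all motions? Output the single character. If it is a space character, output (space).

After 1 (j): row=1 col=0 char='_'
After 2 (k): row=0 col=0 char='_'
After 3 (h): row=0 col=0 char='_'
After 4 (^): row=0 col=3 char='t'
After 5 (j): row=1 col=3 char='c'
After 6 (w): row=1 col=7 char='w'

Answer: w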